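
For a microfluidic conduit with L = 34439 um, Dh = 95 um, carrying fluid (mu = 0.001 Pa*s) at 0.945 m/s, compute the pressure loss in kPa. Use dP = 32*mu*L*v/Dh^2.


Step 1: Convert to SI: L = 34439e-6 m, Dh = 95e-6 m
Step 2: dP = 32 * 0.001 * 34439e-6 * 0.945 / (95e-6)^2
Step 3: dP = 115394.50 Pa
Step 4: Convert to kPa: dP = 115.39 kPa


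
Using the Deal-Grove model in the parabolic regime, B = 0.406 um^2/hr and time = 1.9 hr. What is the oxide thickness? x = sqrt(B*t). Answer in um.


Step 1: Compute B*t = 0.406 * 1.9 = 0.7714
Step 2: x = sqrt(0.7714)
x = 0.878 um


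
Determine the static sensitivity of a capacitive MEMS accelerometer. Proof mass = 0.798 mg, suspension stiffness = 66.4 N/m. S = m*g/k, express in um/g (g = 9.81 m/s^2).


Step 1: Convert mass: m = 0.798 mg = 7.98e-07 kg
Step 2: S = m * g / k = 7.98e-07 * 9.81 / 66.4
Step 3: S = 1.18e-07 m/g
Step 4: Convert to um/g: S = 0.118 um/g


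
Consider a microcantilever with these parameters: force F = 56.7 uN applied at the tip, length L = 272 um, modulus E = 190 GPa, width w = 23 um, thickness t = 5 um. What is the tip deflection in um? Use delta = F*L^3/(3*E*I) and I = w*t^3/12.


Step 1: Calculate the second moment of area.
I = w * t^3 / 12 = 23 * 5^3 / 12 = 239.5833 um^4
Step 2: Convert E to consistent units (1 GPa = 1000 uN/um^2).
E = 190 GPa = 190000 uN/um^2
Step 3: Calculate tip deflection.
delta = F * L^3 / (3 * E * I)
delta = 56.7 * 272^3 / (3 * 190000 * 239.5833)
delta = 8.3552 um


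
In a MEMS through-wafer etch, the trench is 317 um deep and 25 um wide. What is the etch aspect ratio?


Step 1: AR = depth / width
Step 2: AR = 317 / 25
AR = 12.7


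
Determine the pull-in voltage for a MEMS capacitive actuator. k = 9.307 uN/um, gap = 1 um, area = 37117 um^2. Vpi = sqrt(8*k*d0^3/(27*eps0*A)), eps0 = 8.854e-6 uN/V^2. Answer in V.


Step 1: Compute numerator: 8 * k * d0^3 = 8 * 9.307 * 1^3 = 74.456
Step 2: Compute denominator: 27 * eps0 * A = 27 * 8.854e-6 * 37117 = 8.873116
Step 3: Vpi = sqrt(74.456 / 8.873116)
Vpi = 2.9 V


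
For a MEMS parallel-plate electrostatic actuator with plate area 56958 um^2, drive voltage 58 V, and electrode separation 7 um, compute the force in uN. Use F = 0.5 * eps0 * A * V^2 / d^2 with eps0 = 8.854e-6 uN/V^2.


Step 1: Identify parameters.
eps0 = 8.854e-6 uN/V^2, A = 56958 um^2, V = 58 V, d = 7 um
Step 2: Compute V^2 = 58^2 = 3364
Step 3: Compute d^2 = 7^2 = 49
Step 4: F = 0.5 * 8.854e-6 * 56958 * 3364 / 49
F = 17.311 uN


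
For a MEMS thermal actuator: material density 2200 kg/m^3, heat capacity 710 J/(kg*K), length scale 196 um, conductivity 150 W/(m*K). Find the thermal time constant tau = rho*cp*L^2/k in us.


Step 1: Convert L to m: L = 196e-6 m
Step 2: L^2 = (196e-6)^2 = 3.8416e-08 m^2
Step 3: tau = 2200 * 710 * 3.8416e-08 / 150 = 4.0003861e-04 s
Step 4: Convert to microseconds (multiply by 1e6).
tau = 400.039 us


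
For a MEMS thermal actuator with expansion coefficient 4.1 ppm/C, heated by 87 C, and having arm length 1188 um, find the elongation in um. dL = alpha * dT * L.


Step 1: Convert CTE: alpha = 4.1 ppm/C = 4.1e-6 /C
Step 2: dL = 4.1e-6 * 87 * 1188
dL = 0.4238 um


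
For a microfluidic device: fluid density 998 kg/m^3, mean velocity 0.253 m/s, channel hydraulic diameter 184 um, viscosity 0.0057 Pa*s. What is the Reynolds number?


Step 1: Convert Dh to meters: Dh = 184e-6 m
Step 2: Re = rho * v * Dh / mu
Re = 998 * 0.253 * 184e-6 / 0.0057
Re = 8.151


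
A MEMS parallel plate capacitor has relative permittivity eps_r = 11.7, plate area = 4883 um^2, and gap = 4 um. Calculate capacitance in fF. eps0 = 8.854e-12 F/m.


Step 1: Convert area to m^2: A = 4883e-12 m^2
Step 2: Convert gap to m: d = 4e-6 m
Step 3: C = eps0 * eps_r * A / d
C = 8.854e-12 * 11.7 * 4883e-12 / 4e-6
Step 4: Convert to fF (multiply by 1e15).
C = 126.46 fF


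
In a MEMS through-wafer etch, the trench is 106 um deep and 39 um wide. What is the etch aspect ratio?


Step 1: AR = depth / width
Step 2: AR = 106 / 39
AR = 2.7


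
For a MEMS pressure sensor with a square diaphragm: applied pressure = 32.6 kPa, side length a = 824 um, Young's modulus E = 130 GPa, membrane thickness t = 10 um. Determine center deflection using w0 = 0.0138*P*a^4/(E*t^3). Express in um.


Step 1: Convert pressure to compatible units (E is in GPa, so P in GPa).
P = 32.6 kPa = 32.6e-6 GPa
Step 2: Compute numerator: 0.0138 * P * a^4.
a^4 = 824^4 = 461008408576
numerator = 0.0138 * 32.6e-6 * 461008408576 = 2.073985e+05
Step 3: Compute denominator: E * t^3 = 130 * 10^3 = 130000
Step 4: w0 = numerator / denominator = 2.073985e+05 / 130000 = 1.5954 um


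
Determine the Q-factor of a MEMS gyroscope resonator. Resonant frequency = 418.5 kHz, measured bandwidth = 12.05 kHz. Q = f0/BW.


Step 1: Q = f0 / bandwidth
Step 2: Q = 418.5 / 12.05
Q = 34.7


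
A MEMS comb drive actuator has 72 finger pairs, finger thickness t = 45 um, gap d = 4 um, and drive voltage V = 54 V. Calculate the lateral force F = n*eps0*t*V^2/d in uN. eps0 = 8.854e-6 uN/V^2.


Step 1: Parameters: n=72, eps0=8.854e-6 uN/V^2, t=45 um, V=54 V, d=4 um
Step 2: V^2 = 2916
Step 3: F = 72 * 8.854e-6 * 45 * 2916 / 4
F = 20.913 uN


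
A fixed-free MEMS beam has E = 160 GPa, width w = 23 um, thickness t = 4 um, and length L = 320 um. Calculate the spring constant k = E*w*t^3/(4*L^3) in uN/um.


Step 1: Convert E to consistent units (1 GPa = 1000 uN/um^2).
E = 160 GPa = 160000 uN/um^2
Step 2: Compute t^3 = 4^3 = 64
Step 3: Compute L^3 = 320^3 = 32768000
Step 4: k = 160000 * 23 * 64 / (4 * 32768000)
k = 1.7969 uN/um


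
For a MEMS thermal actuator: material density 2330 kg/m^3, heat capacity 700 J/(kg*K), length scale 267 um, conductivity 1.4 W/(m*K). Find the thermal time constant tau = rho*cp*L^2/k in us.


Step 1: Convert L to m: L = 267e-6 m
Step 2: L^2 = (267e-6)^2 = 7.1289e-08 m^2
Step 3: tau = 2330 * 700 * 7.1289e-08 / 1.4 = 8.3051685e-02 s
Step 4: Convert to microseconds (multiply by 1e6).
tau = 83051.685 us


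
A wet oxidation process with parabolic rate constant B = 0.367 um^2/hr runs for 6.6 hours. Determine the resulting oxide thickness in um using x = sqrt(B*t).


Step 1: Compute B*t = 0.367 * 6.6 = 2.4222
Step 2: x = sqrt(2.4222)
x = 1.556 um


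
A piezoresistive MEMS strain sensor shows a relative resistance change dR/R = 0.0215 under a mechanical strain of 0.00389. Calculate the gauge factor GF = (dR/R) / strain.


Step 1: Identify values.
dR/R = 0.0215, strain = 0.00389
Step 2: GF = (dR/R) / strain = 0.0215 / 0.00389
GF = 5.5


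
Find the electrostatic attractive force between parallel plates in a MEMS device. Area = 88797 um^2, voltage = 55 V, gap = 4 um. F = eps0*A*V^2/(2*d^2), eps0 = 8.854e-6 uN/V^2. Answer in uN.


Step 1: Identify parameters.
eps0 = 8.854e-6 uN/V^2, A = 88797 um^2, V = 55 V, d = 4 um
Step 2: Compute V^2 = 55^2 = 3025
Step 3: Compute d^2 = 4^2 = 16
Step 4: F = 0.5 * 8.854e-6 * 88797 * 3025 / 16
F = 74.321 uN


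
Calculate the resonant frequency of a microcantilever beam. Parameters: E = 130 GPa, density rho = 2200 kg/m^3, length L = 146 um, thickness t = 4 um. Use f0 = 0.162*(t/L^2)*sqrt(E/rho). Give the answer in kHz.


Step 1: Convert units to SI.
t_SI = 4e-6 m, L_SI = 146e-6 m
Step 2: Calculate sqrt(E/rho).
sqrt(130e9 / 2200) = 7687.06 m/s
Step 3: Compute f0.
f0 = 0.162 * 4e-6 / (146e-6)^2 * 7687.06 = 233684.3 Hz = 233.68 kHz


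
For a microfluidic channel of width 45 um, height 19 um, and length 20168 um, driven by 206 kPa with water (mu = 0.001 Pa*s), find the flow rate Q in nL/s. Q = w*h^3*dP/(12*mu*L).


Step 1: Convert all dimensions to SI (meters).
w = 45e-6 m, h = 19e-6 m, L = 20168e-6 m, dP = 206e3 Pa
Step 2: Q = w * h^3 * dP / (12 * mu * L)
Q = 45e-6 * (19e-6)^3 * 206e3 / (12 * 0.001 * 20168e-6) = 2.6272201e-10 m^3/s
Step 3: Convert Q from m^3/s to nL/s (1 m^3 = 1e12 nL, so multiply by 1e12).
Q = 262.722 nL/s


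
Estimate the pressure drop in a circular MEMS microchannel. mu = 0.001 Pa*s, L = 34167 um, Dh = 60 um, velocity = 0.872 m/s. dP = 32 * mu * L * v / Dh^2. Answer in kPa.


Step 1: Convert to SI: L = 34167e-6 m, Dh = 60e-6 m
Step 2: dP = 32 * 0.001 * 34167e-6 * 0.872 / (60e-6)^2
Step 3: dP = 264832.21 Pa
Step 4: Convert to kPa: dP = 264.83 kPa


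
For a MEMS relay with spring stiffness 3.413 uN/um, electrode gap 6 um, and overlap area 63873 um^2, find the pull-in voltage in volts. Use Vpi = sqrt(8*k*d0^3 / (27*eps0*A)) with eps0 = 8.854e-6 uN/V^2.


Step 1: Compute numerator: 8 * k * d0^3 = 8 * 3.413 * 6^3 = 5897.664
Step 2: Compute denominator: 27 * eps0 * A = 27 * 8.854e-6 * 63873 = 15.269352
Step 3: Vpi = sqrt(5897.664 / 15.269352)
Vpi = 19.65 V


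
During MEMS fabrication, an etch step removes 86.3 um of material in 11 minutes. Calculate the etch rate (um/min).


Step 1: Etch rate = depth / time
Step 2: rate = 86.3 / 11
rate = 7.845 um/min


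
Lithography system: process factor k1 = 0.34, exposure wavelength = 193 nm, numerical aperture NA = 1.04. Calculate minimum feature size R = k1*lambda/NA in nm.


Step 1: Identify values: k1 = 0.34, lambda = 193 nm, NA = 1.04
Step 2: R = k1 * lambda / NA
R = 0.34 * 193 / 1.04
R = 63.1 nm


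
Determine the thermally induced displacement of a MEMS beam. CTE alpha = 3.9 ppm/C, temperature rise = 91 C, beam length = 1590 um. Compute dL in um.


Step 1: Convert CTE: alpha = 3.9 ppm/C = 3.9e-6 /C
Step 2: dL = 3.9e-6 * 91 * 1590
dL = 0.5643 um


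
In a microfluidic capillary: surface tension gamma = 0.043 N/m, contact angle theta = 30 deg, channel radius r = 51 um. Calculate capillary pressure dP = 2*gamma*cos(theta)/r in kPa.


Step 1: cos(30 deg) = 0.866
Step 2: Convert r to m: r = 51e-6 m
Step 3: dP = 2 * 0.043 * 0.866 / 51e-6 = 1460.3 Pa
Step 4: Convert Pa to kPa (divide by 1000).
dP = 1.46 kPa


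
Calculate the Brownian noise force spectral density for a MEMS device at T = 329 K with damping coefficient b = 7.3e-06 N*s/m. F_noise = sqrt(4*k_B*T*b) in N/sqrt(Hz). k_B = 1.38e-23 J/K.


Step 1: Compute 4 * k_B * T * b
= 4 * 1.38e-23 * 329 * 7.3e-06
= 1.3257e-25 N^2/Hz
Step 2: F_noise = sqrt(1.3257e-25)
F_noise = 3.64e-13 N/sqrt(Hz)


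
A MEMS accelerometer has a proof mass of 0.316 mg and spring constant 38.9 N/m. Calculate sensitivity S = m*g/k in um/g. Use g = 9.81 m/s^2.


Step 1: Convert mass: m = 0.316 mg = 3.16e-07 kg
Step 2: S = m * g / k = 3.16e-07 * 9.81 / 38.9
Step 3: S = 7.97e-08 m/g
Step 4: Convert to um/g: S = 0.08 um/g


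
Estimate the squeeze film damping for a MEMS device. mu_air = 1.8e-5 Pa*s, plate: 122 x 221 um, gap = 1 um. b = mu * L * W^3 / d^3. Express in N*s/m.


Step 1: Convert to SI.
L = 122e-6 m, W = 221e-6 m, d = 1e-6 m
Step 2: W^3 = (221e-6)^3 = 1.08e-11 m^3
Step 3: d^3 = (1e-6)^3 = 1.00e-18 m^3
Step 4: b = 1.8e-5 * 122e-6 * 1.08e-11 / 1.00e-18
b = 2.37e-02 N*s/m


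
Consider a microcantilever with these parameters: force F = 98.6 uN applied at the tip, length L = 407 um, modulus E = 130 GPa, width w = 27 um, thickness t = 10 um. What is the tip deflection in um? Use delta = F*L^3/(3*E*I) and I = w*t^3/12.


Step 1: Calculate the second moment of area.
I = w * t^3 / 12 = 27 * 10^3 / 12 = 2250.0 um^4
Step 2: Convert E to consistent units (1 GPa = 1000 uN/um^2).
E = 130 GPa = 130000 uN/um^2
Step 3: Calculate tip deflection.
delta = F * L^3 / (3 * E * I)
delta = 98.6 * 407^3 / (3 * 130000 * 2250.0)
delta = 7.5755 um


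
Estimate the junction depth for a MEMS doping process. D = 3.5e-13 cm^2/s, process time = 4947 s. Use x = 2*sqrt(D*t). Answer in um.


Step 1: Compute D*t = 3.5e-13 * 4947 = 1.73145e-09 cm^2
Step 2: sqrt(D*t) = 4.1611e-05 cm
Step 3: x = 2 * 4.1611e-05 cm = 8.3222e-05 cm
Step 4: Convert to um (1 cm = 1e4 um): x = 0.832 um


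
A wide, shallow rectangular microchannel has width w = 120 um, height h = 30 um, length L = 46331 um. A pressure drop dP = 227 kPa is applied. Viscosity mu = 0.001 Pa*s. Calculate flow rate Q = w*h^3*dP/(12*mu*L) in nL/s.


Step 1: Convert all dimensions to SI (meters).
w = 120e-6 m, h = 30e-6 m, L = 46331e-6 m, dP = 227e3 Pa
Step 2: Q = w * h^3 * dP / (12 * mu * L)
Q = 120e-6 * (30e-6)^3 * 227e3 / (12 * 0.001 * 46331e-6) = 1.32287237e-09 m^3/s
Step 3: Convert Q from m^3/s to nL/s (1 m^3 = 1e12 nL, so multiply by 1e12).
Q = 1322.872 nL/s


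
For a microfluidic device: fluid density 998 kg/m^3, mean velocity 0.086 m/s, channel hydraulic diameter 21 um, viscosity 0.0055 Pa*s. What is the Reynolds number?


Step 1: Convert Dh to meters: Dh = 21e-6 m
Step 2: Re = rho * v * Dh / mu
Re = 998 * 0.086 * 21e-6 / 0.0055
Re = 0.328


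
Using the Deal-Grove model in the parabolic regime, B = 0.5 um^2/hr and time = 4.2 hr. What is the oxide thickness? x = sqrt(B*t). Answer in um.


Step 1: Compute B*t = 0.5 * 4.2 = 2.1
Step 2: x = sqrt(2.1)
x = 1.449 um


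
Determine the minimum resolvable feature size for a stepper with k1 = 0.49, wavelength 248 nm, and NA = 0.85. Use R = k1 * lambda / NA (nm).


Step 1: Identify values: k1 = 0.49, lambda = 248 nm, NA = 0.85
Step 2: R = k1 * lambda / NA
R = 0.49 * 248 / 0.85
R = 143.0 nm


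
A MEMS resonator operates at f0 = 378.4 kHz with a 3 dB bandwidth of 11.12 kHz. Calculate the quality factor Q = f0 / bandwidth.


Step 1: Q = f0 / bandwidth
Step 2: Q = 378.4 / 11.12
Q = 34.0


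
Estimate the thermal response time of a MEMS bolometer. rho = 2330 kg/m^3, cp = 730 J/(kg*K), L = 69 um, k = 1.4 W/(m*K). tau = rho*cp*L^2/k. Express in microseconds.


Step 1: Convert L to m: L = 69e-6 m
Step 2: L^2 = (69e-6)^2 = 4.761e-09 m^2
Step 3: tau = 2330 * 730 * 4.761e-09 / 1.4 = 5.78427493e-03 s
Step 4: Convert to microseconds (multiply by 1e6).
tau = 5784.275 us


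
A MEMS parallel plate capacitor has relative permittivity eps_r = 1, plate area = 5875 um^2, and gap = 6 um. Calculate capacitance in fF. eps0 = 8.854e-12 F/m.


Step 1: Convert area to m^2: A = 5875e-12 m^2
Step 2: Convert gap to m: d = 6e-6 m
Step 3: C = eps0 * eps_r * A / d
C = 8.854e-12 * 1 * 5875e-12 / 6e-6
Step 4: Convert to fF (multiply by 1e15).
C = 8.67 fF


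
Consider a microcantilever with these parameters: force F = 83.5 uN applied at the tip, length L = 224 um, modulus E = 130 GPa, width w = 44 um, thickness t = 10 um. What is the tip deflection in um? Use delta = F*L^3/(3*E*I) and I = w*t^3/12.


Step 1: Calculate the second moment of area.
I = w * t^3 / 12 = 44 * 10^3 / 12 = 3666.6667 um^4
Step 2: Convert E to consistent units (1 GPa = 1000 uN/um^2).
E = 130 GPa = 130000 uN/um^2
Step 3: Calculate tip deflection.
delta = F * L^3 / (3 * E * I)
delta = 83.5 * 224^3 / (3 * 130000 * 3666.6667)
delta = 0.6563 um


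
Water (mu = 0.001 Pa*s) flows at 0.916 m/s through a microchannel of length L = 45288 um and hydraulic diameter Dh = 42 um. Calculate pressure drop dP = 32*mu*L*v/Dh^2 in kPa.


Step 1: Convert to SI: L = 45288e-6 m, Dh = 42e-6 m
Step 2: dP = 32 * 0.001 * 45288e-6 * 0.916 / (42e-6)^2
Step 3: dP = 752540.73 Pa
Step 4: Convert to kPa: dP = 752.54 kPa


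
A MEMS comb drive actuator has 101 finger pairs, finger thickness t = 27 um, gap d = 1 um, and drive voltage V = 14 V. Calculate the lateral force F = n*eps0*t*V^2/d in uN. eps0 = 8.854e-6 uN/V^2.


Step 1: Parameters: n=101, eps0=8.854e-6 uN/V^2, t=27 um, V=14 V, d=1 um
Step 2: V^2 = 196
Step 3: F = 101 * 8.854e-6 * 27 * 196 / 1
F = 4.732 uN


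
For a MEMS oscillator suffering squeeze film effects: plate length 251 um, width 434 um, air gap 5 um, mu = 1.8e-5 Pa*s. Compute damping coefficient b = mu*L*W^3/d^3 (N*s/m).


Step 1: Convert to SI.
L = 251e-6 m, W = 434e-6 m, d = 5e-6 m
Step 2: W^3 = (434e-6)^3 = 8.17e-11 m^3
Step 3: d^3 = (5e-6)^3 = 1.25e-16 m^3
Step 4: b = 1.8e-5 * 251e-6 * 8.17e-11 / 1.25e-16
b = 2.95e-03 N*s/m


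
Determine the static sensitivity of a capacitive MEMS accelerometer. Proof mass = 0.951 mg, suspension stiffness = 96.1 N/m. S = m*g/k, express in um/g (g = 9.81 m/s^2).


Step 1: Convert mass: m = 0.951 mg = 9.51e-07 kg
Step 2: S = m * g / k = 9.51e-07 * 9.81 / 96.1
Step 3: S = 9.71e-08 m/g
Step 4: Convert to um/g: S = 0.097 um/g


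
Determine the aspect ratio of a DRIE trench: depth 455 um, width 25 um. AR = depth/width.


Step 1: AR = depth / width
Step 2: AR = 455 / 25
AR = 18.2


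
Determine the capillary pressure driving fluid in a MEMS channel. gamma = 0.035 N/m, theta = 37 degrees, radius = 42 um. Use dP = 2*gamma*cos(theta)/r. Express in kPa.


Step 1: cos(37 deg) = 0.7986
Step 2: Convert r to m: r = 42e-6 m
Step 3: dP = 2 * 0.035 * 0.7986 / 42e-6 = 1331.0 Pa
Step 4: Convert Pa to kPa (divide by 1000).
dP = 1.33 kPa


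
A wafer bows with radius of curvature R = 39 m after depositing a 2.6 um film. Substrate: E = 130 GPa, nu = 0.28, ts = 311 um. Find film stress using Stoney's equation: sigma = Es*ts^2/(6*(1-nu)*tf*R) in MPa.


Step 1: Compute numerator: Es * ts^2 = 130 * 311^2 = 12573730 (GPa*um^2)
Step 2: Compute denominator (R in um): 6*(1-nu)*tf*R = 6*0.72*2.6*39e6 = 438048000.0 (um^2)
Step 3: sigma (GPa) = 12573730 / 438048000.0 = 2.8704e-02 GPa
Step 4: Convert to MPa (x1000): sigma = 28.7 MPa


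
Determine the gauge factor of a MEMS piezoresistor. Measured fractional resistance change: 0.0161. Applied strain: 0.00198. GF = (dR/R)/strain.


Step 1: Identify values.
dR/R = 0.0161, strain = 0.00198
Step 2: GF = (dR/R) / strain = 0.0161 / 0.00198
GF = 8.1


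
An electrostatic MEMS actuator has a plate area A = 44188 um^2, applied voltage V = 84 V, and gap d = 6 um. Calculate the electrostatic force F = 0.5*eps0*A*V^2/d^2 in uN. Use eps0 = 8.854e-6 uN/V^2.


Step 1: Identify parameters.
eps0 = 8.854e-6 uN/V^2, A = 44188 um^2, V = 84 V, d = 6 um
Step 2: Compute V^2 = 84^2 = 7056
Step 3: Compute d^2 = 6^2 = 36
Step 4: F = 0.5 * 8.854e-6 * 44188 * 7056 / 36
F = 38.342 uN


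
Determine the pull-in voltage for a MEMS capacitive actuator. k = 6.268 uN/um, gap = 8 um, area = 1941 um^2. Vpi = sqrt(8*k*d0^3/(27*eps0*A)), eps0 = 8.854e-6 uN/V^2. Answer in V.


Step 1: Compute numerator: 8 * k * d0^3 = 8 * 6.268 * 8^3 = 25673.728
Step 2: Compute denominator: 27 * eps0 * A = 27 * 8.854e-6 * 1941 = 0.464012
Step 3: Vpi = sqrt(25673.728 / 0.464012)
Vpi = 235.22 V


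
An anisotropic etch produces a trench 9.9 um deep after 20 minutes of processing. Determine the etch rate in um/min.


Step 1: Etch rate = depth / time
Step 2: rate = 9.9 / 20
rate = 0.495 um/min


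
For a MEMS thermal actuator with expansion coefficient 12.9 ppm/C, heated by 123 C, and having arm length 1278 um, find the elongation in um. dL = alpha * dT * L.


Step 1: Convert CTE: alpha = 12.9 ppm/C = 12.9e-6 /C
Step 2: dL = 12.9e-6 * 123 * 1278
dL = 2.0278 um


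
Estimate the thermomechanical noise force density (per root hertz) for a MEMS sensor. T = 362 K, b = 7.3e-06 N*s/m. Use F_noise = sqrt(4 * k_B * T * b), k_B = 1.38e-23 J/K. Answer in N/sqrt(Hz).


Step 1: Compute 4 * k_B * T * b
= 4 * 1.38e-23 * 362 * 7.3e-06
= 1.4587e-25 N^2/Hz
Step 2: F_noise = sqrt(1.4587e-25)
F_noise = 3.82e-13 N/sqrt(Hz)


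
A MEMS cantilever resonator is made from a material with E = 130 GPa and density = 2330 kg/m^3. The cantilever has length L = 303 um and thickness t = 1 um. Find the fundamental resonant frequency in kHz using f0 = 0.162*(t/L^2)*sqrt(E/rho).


Step 1: Convert units to SI.
t_SI = 1e-6 m, L_SI = 303e-6 m
Step 2: Calculate sqrt(E/rho).
sqrt(130e9 / 2330) = 7469.54 m/s
Step 3: Compute f0.
f0 = 0.162 * 1e-6 / (303e-6)^2 * 7469.54 = 13180.2 Hz = 13.18 kHz


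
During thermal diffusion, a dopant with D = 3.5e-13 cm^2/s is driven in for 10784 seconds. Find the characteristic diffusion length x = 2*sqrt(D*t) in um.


Step 1: Compute D*t = 3.5e-13 * 10784 = 3.7744e-09 cm^2
Step 2: sqrt(D*t) = 6.14361e-05 cm
Step 3: x = 2 * 6.14361e-05 cm = 1.228722e-04 cm
Step 4: Convert to um (1 cm = 1e4 um): x = 1.229 um


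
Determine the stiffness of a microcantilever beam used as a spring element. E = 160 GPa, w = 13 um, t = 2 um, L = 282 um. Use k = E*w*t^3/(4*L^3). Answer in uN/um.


Step 1: Convert E to consistent units (1 GPa = 1000 uN/um^2).
E = 160 GPa = 160000 uN/um^2
Step 2: Compute t^3 = 2^3 = 8
Step 3: Compute L^3 = 282^3 = 22425768
Step 4: k = 160000 * 13 * 8 / (4 * 22425768)
k = 0.1855 uN/um


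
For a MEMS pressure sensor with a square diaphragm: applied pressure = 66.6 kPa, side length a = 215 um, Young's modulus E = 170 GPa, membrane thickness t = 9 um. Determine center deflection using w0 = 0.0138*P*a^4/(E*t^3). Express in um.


Step 1: Convert pressure to compatible units (E is in GPa, so P in GPa).
P = 66.6 kPa = 66.6e-6 GPa
Step 2: Compute numerator: 0.0138 * P * a^4.
a^4 = 215^4 = 2136750625
numerator = 0.0138 * 66.6e-6 * 2136750625 = 1.9638e+03
Step 3: Compute denominator: E * t^3 = 170 * 9^3 = 123930
Step 4: w0 = numerator / denominator = 1.9638e+03 / 123930 = 0.0158 um


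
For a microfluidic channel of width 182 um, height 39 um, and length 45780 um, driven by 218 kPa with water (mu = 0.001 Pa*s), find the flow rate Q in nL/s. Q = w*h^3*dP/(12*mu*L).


Step 1: Convert all dimensions to SI (meters).
w = 182e-6 m, h = 39e-6 m, L = 45780e-6 m, dP = 218e3 Pa
Step 2: Q = w * h^3 * dP / (12 * mu * L)
Q = 182e-6 * (39e-6)^3 * 218e3 / (12 * 0.001 * 45780e-6) = 4.28415e-09 m^3/s
Step 3: Convert Q from m^3/s to nL/s (1 m^3 = 1e12 nL, so multiply by 1e12).
Q = 4284.15 nL/s


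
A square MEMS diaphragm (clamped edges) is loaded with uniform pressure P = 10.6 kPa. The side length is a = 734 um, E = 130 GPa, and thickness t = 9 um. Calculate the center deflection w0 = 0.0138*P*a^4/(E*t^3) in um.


Step 1: Convert pressure to compatible units (E is in GPa, so P in GPa).
P = 10.6 kPa = 10.6e-6 GPa
Step 2: Compute numerator: 0.0138 * P * a^4.
a^4 = 734^4 = 290258027536
numerator = 0.0138 * 10.6e-6 * 290258027536 = 4.2459e+04
Step 3: Compute denominator: E * t^3 = 130 * 9^3 = 94770
Step 4: w0 = numerator / denominator = 4.2459e+04 / 94770 = 0.448 um


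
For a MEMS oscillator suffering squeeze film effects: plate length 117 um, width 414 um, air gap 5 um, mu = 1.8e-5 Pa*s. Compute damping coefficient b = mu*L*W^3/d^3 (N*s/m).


Step 1: Convert to SI.
L = 117e-6 m, W = 414e-6 m, d = 5e-6 m
Step 2: W^3 = (414e-6)^3 = 7.10e-11 m^3
Step 3: d^3 = (5e-6)^3 = 1.25e-16 m^3
Step 4: b = 1.8e-5 * 117e-6 * 7.10e-11 / 1.25e-16
b = 1.20e-03 N*s/m


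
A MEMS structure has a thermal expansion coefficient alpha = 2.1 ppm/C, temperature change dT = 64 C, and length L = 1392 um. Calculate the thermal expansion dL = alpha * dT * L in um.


Step 1: Convert CTE: alpha = 2.1 ppm/C = 2.1e-6 /C
Step 2: dL = 2.1e-6 * 64 * 1392
dL = 0.1871 um


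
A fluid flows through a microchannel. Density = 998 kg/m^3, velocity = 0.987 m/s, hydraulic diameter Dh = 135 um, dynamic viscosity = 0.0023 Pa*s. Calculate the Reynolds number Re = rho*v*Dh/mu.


Step 1: Convert Dh to meters: Dh = 135e-6 m
Step 2: Re = rho * v * Dh / mu
Re = 998 * 0.987 * 135e-6 / 0.0023
Re = 57.817


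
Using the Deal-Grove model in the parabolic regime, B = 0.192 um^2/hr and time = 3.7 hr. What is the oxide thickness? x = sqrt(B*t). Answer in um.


Step 1: Compute B*t = 0.192 * 3.7 = 0.7104
Step 2: x = sqrt(0.7104)
x = 0.843 um


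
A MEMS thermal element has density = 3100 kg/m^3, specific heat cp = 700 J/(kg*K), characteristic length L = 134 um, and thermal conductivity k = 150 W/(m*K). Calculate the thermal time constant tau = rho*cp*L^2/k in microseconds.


Step 1: Convert L to m: L = 134e-6 m
Step 2: L^2 = (134e-6)^2 = 1.7956e-08 m^2
Step 3: tau = 3100 * 700 * 1.7956e-08 / 150 = 2.5976347e-04 s
Step 4: Convert to microseconds (multiply by 1e6).
tau = 259.763 us


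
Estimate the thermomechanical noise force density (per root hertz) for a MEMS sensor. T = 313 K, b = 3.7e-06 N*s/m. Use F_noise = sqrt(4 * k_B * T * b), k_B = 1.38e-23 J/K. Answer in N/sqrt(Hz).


Step 1: Compute 4 * k_B * T * b
= 4 * 1.38e-23 * 313 * 3.7e-06
= 6.3927e-26 N^2/Hz
Step 2: F_noise = sqrt(6.3927e-26)
F_noise = 2.53e-13 N/sqrt(Hz)


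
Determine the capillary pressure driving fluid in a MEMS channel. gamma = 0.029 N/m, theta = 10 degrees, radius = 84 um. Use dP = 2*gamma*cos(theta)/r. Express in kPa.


Step 1: cos(10 deg) = 0.9848
Step 2: Convert r to m: r = 84e-6 m
Step 3: dP = 2 * 0.029 * 0.9848 / 84e-6 = 680.0 Pa
Step 4: Convert Pa to kPa (divide by 1000).
dP = 0.68 kPa


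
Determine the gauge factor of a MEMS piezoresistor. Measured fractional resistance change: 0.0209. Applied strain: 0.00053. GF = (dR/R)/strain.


Step 1: Identify values.
dR/R = 0.0209, strain = 0.00053
Step 2: GF = (dR/R) / strain = 0.0209 / 0.00053
GF = 39.4


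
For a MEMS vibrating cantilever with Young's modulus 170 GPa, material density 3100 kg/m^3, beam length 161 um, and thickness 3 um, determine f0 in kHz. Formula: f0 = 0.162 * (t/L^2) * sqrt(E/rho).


Step 1: Convert units to SI.
t_SI = 3e-6 m, L_SI = 161e-6 m
Step 2: Calculate sqrt(E/rho).
sqrt(170e9 / 3100) = 7405.32 m/s
Step 3: Compute f0.
f0 = 0.162 * 3e-6 / (161e-6)^2 * 7405.32 = 138844.4 Hz = 138.84 kHz


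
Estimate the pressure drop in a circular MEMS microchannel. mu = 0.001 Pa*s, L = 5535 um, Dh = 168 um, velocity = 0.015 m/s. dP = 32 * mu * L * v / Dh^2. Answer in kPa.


Step 1: Convert to SI: L = 5535e-6 m, Dh = 168e-6 m
Step 2: dP = 32 * 0.001 * 5535e-6 * 0.015 / (168e-6)^2
Step 3: dP = 94.13 Pa
Step 4: Convert to kPa: dP = 0.09 kPa


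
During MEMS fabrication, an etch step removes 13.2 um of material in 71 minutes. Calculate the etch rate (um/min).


Step 1: Etch rate = depth / time
Step 2: rate = 13.2 / 71
rate = 0.186 um/min


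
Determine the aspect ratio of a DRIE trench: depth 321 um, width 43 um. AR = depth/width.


Step 1: AR = depth / width
Step 2: AR = 321 / 43
AR = 7.5


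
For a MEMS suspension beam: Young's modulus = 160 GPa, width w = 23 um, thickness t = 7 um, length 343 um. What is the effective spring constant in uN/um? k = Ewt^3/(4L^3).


Step 1: Convert E to consistent units (1 GPa = 1000 uN/um^2).
E = 160 GPa = 160000 uN/um^2
Step 2: Compute t^3 = 7^3 = 343
Step 3: Compute L^3 = 343^3 = 40353607
Step 4: k = 160000 * 23 * 343 / (4 * 40353607)
k = 7.8199 uN/um


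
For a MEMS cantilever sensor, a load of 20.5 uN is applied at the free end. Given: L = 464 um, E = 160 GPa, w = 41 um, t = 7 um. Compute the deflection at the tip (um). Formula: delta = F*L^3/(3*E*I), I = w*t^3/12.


Step 1: Calculate the second moment of area.
I = w * t^3 / 12 = 41 * 7^3 / 12 = 1171.9167 um^4
Step 2: Convert E to consistent units (1 GPa = 1000 uN/um^2).
E = 160 GPa = 160000 uN/um^2
Step 3: Calculate tip deflection.
delta = F * L^3 / (3 * E * I)
delta = 20.5 * 464^3 / (3 * 160000 * 1171.9167)
delta = 3.6406 um


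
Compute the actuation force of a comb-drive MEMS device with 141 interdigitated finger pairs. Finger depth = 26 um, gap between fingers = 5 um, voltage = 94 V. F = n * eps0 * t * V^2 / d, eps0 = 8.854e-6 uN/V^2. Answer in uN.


Step 1: Parameters: n=141, eps0=8.854e-6 uN/V^2, t=26 um, V=94 V, d=5 um
Step 2: V^2 = 8836
Step 3: F = 141 * 8.854e-6 * 26 * 8836 / 5
F = 57.361 uN


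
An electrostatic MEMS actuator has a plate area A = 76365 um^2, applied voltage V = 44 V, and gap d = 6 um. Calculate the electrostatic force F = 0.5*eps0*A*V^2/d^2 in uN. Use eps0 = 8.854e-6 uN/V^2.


Step 1: Identify parameters.
eps0 = 8.854e-6 uN/V^2, A = 76365 um^2, V = 44 V, d = 6 um
Step 2: Compute V^2 = 44^2 = 1936
Step 3: Compute d^2 = 6^2 = 36
Step 4: F = 0.5 * 8.854e-6 * 76365 * 1936 / 36
F = 18.181 uN


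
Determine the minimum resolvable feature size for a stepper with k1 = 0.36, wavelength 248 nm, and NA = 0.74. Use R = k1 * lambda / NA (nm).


Step 1: Identify values: k1 = 0.36, lambda = 248 nm, NA = 0.74
Step 2: R = k1 * lambda / NA
R = 0.36 * 248 / 0.74
R = 120.6 nm


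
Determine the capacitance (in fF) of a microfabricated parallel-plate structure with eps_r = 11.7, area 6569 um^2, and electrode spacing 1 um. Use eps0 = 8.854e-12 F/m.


Step 1: Convert area to m^2: A = 6569e-12 m^2
Step 2: Convert gap to m: d = 1e-6 m
Step 3: C = eps0 * eps_r * A / d
C = 8.854e-12 * 11.7 * 6569e-12 / 1e-6
Step 4: Convert to fF (multiply by 1e15).
C = 680.49 fF


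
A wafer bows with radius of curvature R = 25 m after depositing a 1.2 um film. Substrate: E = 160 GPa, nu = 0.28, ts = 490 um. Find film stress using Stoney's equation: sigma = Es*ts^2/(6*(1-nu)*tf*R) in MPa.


Step 1: Compute numerator: Es * ts^2 = 160 * 490^2 = 38416000 (GPa*um^2)
Step 2: Compute denominator (R in um): 6*(1-nu)*tf*R = 6*0.72*1.2*25e6 = 129600000.0 (um^2)
Step 3: sigma (GPa) = 38416000 / 129600000.0 = 2.9642e-01 GPa
Step 4: Convert to MPa (x1000): sigma = 296.4 MPa


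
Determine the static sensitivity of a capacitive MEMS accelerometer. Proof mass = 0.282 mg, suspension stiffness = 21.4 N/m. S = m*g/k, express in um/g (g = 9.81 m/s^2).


Step 1: Convert mass: m = 0.282 mg = 2.82e-07 kg
Step 2: S = m * g / k = 2.82e-07 * 9.81 / 21.4
Step 3: S = 1.29e-07 m/g
Step 4: Convert to um/g: S = 0.129 um/g


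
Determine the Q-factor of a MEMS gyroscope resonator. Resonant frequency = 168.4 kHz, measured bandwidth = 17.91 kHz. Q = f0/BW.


Step 1: Q = f0 / bandwidth
Step 2: Q = 168.4 / 17.91
Q = 9.4


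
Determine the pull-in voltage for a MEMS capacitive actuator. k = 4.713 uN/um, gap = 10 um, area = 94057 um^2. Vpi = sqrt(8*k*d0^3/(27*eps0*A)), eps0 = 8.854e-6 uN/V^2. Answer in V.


Step 1: Compute numerator: 8 * k * d0^3 = 8 * 4.713 * 10^3 = 37704.0
Step 2: Compute denominator: 27 * eps0 * A = 27 * 8.854e-6 * 94057 = 22.485078
Step 3: Vpi = sqrt(37704.0 / 22.485078)
Vpi = 40.95 V


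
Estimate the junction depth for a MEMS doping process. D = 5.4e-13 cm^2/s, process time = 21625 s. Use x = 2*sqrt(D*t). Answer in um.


Step 1: Compute D*t = 5.4e-13 * 21625 = 1.16775e-08 cm^2
Step 2: sqrt(D*t) = 1.08062e-04 cm
Step 3: x = 2 * 1.08062e-04 cm = 2.16124e-04 cm
Step 4: Convert to um (1 cm = 1e4 um): x = 2.161 um


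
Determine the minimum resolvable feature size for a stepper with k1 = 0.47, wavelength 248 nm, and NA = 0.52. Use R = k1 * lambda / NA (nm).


Step 1: Identify values: k1 = 0.47, lambda = 248 nm, NA = 0.52
Step 2: R = k1 * lambda / NA
R = 0.47 * 248 / 0.52
R = 224.2 nm


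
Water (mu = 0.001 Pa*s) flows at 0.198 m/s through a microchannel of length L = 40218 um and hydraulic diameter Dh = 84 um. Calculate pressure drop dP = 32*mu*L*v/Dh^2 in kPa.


Step 1: Convert to SI: L = 40218e-6 m, Dh = 84e-6 m
Step 2: dP = 32 * 0.001 * 40218e-6 * 0.198 / (84e-6)^2
Step 3: dP = 36114.12 Pa
Step 4: Convert to kPa: dP = 36.11 kPa


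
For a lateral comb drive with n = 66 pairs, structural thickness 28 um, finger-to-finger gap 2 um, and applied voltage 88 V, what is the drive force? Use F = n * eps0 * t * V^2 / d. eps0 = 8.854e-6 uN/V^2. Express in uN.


Step 1: Parameters: n=66, eps0=8.854e-6 uN/V^2, t=28 um, V=88 V, d=2 um
Step 2: V^2 = 7744
Step 3: F = 66 * 8.854e-6 * 28 * 7744 / 2
F = 63.354 uN


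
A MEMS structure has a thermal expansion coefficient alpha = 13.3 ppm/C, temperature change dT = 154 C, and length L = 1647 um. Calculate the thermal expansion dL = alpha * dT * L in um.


Step 1: Convert CTE: alpha = 13.3 ppm/C = 13.3e-6 /C
Step 2: dL = 13.3e-6 * 154 * 1647
dL = 3.3734 um


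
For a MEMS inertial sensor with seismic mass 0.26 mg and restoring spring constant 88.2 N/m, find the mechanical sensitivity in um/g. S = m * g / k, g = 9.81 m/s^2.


Step 1: Convert mass: m = 0.26 mg = 2.60e-07 kg
Step 2: S = m * g / k = 2.60e-07 * 9.81 / 88.2
Step 3: S = 2.89e-08 m/g
Step 4: Convert to um/g: S = 0.029 um/g


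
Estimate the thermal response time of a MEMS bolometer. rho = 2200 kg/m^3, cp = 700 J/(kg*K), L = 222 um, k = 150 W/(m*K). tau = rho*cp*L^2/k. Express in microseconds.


Step 1: Convert L to m: L = 222e-6 m
Step 2: L^2 = (222e-6)^2 = 4.9284e-08 m^2
Step 3: tau = 2200 * 700 * 4.9284e-08 / 150 = 5.059824e-04 s
Step 4: Convert to microseconds (multiply by 1e6).
tau = 505.982 us


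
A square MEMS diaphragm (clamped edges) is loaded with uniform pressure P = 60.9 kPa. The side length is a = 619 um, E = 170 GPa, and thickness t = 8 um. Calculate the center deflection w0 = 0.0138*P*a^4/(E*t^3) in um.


Step 1: Convert pressure to compatible units (E is in GPa, so P in GPa).
P = 60.9 kPa = 60.9e-6 GPa
Step 2: Compute numerator: 0.0138 * P * a^4.
a^4 = 619^4 = 146812351921
numerator = 0.0138 * 60.9e-6 * 146812351921 = 1.23384e+05
Step 3: Compute denominator: E * t^3 = 170 * 8^3 = 87040
Step 4: w0 = numerator / denominator = 1.23384e+05 / 87040 = 1.4176 um


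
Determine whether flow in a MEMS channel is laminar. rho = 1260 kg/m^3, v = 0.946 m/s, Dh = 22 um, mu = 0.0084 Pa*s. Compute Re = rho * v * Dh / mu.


Step 1: Convert Dh to meters: Dh = 22e-6 m
Step 2: Re = rho * v * Dh / mu
Re = 1260 * 0.946 * 22e-6 / 0.0084
Re = 3.122
Since Re = 3.122 is below ~2300, the flow is laminar.


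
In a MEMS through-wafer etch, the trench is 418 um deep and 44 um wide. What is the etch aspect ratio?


Step 1: AR = depth / width
Step 2: AR = 418 / 44
AR = 9.5


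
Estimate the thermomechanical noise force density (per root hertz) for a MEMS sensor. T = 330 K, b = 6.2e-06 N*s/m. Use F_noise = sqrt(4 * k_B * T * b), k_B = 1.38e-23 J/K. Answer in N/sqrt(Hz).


Step 1: Compute 4 * k_B * T * b
= 4 * 1.38e-23 * 330 * 6.2e-06
= 1.1294e-25 N^2/Hz
Step 2: F_noise = sqrt(1.1294e-25)
F_noise = 3.36e-13 N/sqrt(Hz)


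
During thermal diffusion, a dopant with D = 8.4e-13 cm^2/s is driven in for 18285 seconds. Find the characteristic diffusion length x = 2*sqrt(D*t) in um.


Step 1: Compute D*t = 8.4e-13 * 18285 = 1.53594e-08 cm^2
Step 2: sqrt(D*t) = 1.23933e-04 cm
Step 3: x = 2 * 1.23933e-04 cm = 2.47866e-04 cm
Step 4: Convert to um (1 cm = 1e4 um): x = 2.479 um


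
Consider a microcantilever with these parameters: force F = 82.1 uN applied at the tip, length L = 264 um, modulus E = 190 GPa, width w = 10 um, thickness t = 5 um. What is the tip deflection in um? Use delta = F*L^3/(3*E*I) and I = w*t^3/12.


Step 1: Calculate the second moment of area.
I = w * t^3 / 12 = 10 * 5^3 / 12 = 104.1667 um^4
Step 2: Convert E to consistent units (1 GPa = 1000 uN/um^2).
E = 190 GPa = 190000 uN/um^2
Step 3: Calculate tip deflection.
delta = F * L^3 / (3 * E * I)
delta = 82.1 * 264^3 / (3 * 190000 * 104.1667)
delta = 25.442 um


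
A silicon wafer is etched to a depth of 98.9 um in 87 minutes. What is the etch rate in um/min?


Step 1: Etch rate = depth / time
Step 2: rate = 98.9 / 87
rate = 1.137 um/min


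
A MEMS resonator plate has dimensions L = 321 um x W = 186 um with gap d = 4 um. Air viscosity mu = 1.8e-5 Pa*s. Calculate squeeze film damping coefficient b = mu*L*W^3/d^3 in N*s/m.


Step 1: Convert to SI.
L = 321e-6 m, W = 186e-6 m, d = 4e-6 m
Step 2: W^3 = (186e-6)^3 = 6.43e-12 m^3
Step 3: d^3 = (4e-6)^3 = 6.40e-17 m^3
Step 4: b = 1.8e-5 * 321e-6 * 6.43e-12 / 6.40e-17
b = 5.81e-04 N*s/m


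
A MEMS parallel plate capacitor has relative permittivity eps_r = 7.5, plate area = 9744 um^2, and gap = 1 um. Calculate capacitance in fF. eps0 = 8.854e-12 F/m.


Step 1: Convert area to m^2: A = 9744e-12 m^2
Step 2: Convert gap to m: d = 1e-6 m
Step 3: C = eps0 * eps_r * A / d
C = 8.854e-12 * 7.5 * 9744e-12 / 1e-6
Step 4: Convert to fF (multiply by 1e15).
C = 647.05 fF


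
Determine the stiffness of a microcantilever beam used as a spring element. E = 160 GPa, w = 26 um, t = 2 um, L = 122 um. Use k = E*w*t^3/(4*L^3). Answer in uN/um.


Step 1: Convert E to consistent units (1 GPa = 1000 uN/um^2).
E = 160 GPa = 160000 uN/um^2
Step 2: Compute t^3 = 2^3 = 8
Step 3: Compute L^3 = 122^3 = 1815848
Step 4: k = 160000 * 26 * 8 / (4 * 1815848)
k = 4.5819 uN/um


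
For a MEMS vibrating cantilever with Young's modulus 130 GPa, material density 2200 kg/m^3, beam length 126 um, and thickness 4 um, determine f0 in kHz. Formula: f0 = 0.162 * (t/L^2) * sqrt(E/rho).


Step 1: Convert units to SI.
t_SI = 4e-6 m, L_SI = 126e-6 m
Step 2: Calculate sqrt(E/rho).
sqrt(130e9 / 2200) = 7687.06 m/s
Step 3: Compute f0.
f0 = 0.162 * 4e-6 / (126e-6)^2 * 7687.06 = 313757.6 Hz = 313.76 kHz


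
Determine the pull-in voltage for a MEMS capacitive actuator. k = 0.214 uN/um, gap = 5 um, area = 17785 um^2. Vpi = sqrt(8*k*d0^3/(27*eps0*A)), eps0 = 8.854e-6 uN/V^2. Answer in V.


Step 1: Compute numerator: 8 * k * d0^3 = 8 * 0.214 * 5^3 = 214.0
Step 2: Compute denominator: 27 * eps0 * A = 27 * 8.854e-6 * 17785 = 4.251647
Step 3: Vpi = sqrt(214.0 / 4.251647)
Vpi = 7.09 V


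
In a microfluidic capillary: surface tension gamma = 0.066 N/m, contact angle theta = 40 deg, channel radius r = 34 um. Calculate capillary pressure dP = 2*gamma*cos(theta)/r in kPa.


Step 1: cos(40 deg) = 0.766
Step 2: Convert r to m: r = 34e-6 m
Step 3: dP = 2 * 0.066 * 0.766 / 34e-6 = 2973.9 Pa
Step 4: Convert Pa to kPa (divide by 1000).
dP = 2.97 kPa


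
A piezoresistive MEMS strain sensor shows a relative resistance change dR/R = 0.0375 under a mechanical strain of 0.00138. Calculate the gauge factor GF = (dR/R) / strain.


Step 1: Identify values.
dR/R = 0.0375, strain = 0.00138
Step 2: GF = (dR/R) / strain = 0.0375 / 0.00138
GF = 27.2


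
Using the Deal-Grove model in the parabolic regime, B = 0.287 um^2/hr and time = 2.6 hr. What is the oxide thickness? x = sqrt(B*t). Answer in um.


Step 1: Compute B*t = 0.287 * 2.6 = 0.7462
Step 2: x = sqrt(0.7462)
x = 0.864 um


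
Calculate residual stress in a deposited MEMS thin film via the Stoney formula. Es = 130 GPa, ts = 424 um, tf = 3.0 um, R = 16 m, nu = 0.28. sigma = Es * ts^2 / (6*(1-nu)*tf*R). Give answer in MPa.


Step 1: Compute numerator: Es * ts^2 = 130 * 424^2 = 23370880 (GPa*um^2)
Step 2: Compute denominator (R in um): 6*(1-nu)*tf*R = 6*0.72*3.0*16e6 = 207360000.0 (um^2)
Step 3: sigma (GPa) = 23370880 / 207360000.0 = 1.12707e-01 GPa
Step 4: Convert to MPa (x1000): sigma = 112.7 MPa


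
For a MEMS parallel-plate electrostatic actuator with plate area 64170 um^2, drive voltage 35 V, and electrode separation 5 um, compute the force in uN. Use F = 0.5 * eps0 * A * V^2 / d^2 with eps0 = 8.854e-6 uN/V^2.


Step 1: Identify parameters.
eps0 = 8.854e-6 uN/V^2, A = 64170 um^2, V = 35 V, d = 5 um
Step 2: Compute V^2 = 35^2 = 1225
Step 3: Compute d^2 = 5^2 = 25
Step 4: F = 0.5 * 8.854e-6 * 64170 * 1225 / 25
F = 13.92 uN


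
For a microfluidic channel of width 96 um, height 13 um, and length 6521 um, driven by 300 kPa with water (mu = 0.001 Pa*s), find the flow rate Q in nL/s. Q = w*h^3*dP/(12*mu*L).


Step 1: Convert all dimensions to SI (meters).
w = 96e-6 m, h = 13e-6 m, L = 6521e-6 m, dP = 300e3 Pa
Step 2: Q = w * h^3 * dP / (12 * mu * L)
Q = 96e-6 * (13e-6)^3 * 300e3 / (12 * 0.001 * 6521e-6) = 8.0858764e-10 m^3/s
Step 3: Convert Q from m^3/s to nL/s (1 m^3 = 1e12 nL, so multiply by 1e12).
Q = 808.588 nL/s


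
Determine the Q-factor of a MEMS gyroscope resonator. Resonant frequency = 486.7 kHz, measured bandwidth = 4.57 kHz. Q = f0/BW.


Step 1: Q = f0 / bandwidth
Step 2: Q = 486.7 / 4.57
Q = 106.5


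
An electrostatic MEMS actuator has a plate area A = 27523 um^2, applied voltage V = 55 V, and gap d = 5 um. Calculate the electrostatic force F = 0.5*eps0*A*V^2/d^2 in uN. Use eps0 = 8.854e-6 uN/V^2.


Step 1: Identify parameters.
eps0 = 8.854e-6 uN/V^2, A = 27523 um^2, V = 55 V, d = 5 um
Step 2: Compute V^2 = 55^2 = 3025
Step 3: Compute d^2 = 5^2 = 25
Step 4: F = 0.5 * 8.854e-6 * 27523 * 3025 / 25
F = 14.743 uN


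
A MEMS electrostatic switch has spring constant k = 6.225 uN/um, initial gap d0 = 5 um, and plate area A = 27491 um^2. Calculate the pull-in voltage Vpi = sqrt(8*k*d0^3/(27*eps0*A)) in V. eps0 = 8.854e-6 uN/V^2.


Step 1: Compute numerator: 8 * k * d0^3 = 8 * 6.225 * 5^3 = 6225.0
Step 2: Compute denominator: 27 * eps0 * A = 27 * 8.854e-6 * 27491 = 6.571943
Step 3: Vpi = sqrt(6225.0 / 6.571943)
Vpi = 30.78 V


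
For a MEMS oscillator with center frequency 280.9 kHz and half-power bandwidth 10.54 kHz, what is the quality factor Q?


Step 1: Q = f0 / bandwidth
Step 2: Q = 280.9 / 10.54
Q = 26.7
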